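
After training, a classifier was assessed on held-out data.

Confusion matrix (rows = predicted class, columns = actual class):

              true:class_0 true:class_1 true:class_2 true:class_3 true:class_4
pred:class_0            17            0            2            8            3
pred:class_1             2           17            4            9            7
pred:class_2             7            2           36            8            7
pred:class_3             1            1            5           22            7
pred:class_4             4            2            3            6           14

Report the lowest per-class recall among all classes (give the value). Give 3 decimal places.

Per-class recall (TP/(TP+FN)):
  class_0: TP=17, FN=2+7+1+4=14 → 17/31 = 0.5484
  class_1: TP=17, FN=0+2+1+2=5 → 17/22 = 0.7727
  class_2: TP=36, FN=2+4+5+3=14 → 36/50 = 0.7200
  class_3: TP=22, FN=8+9+8+6=31 → 22/53 = 0.4151
  class_4: TP=14, FN=3+7+7+7=24 → 14/38 = 0.3684
Lowest is class 'class_4' with recall = 0.368.

0.368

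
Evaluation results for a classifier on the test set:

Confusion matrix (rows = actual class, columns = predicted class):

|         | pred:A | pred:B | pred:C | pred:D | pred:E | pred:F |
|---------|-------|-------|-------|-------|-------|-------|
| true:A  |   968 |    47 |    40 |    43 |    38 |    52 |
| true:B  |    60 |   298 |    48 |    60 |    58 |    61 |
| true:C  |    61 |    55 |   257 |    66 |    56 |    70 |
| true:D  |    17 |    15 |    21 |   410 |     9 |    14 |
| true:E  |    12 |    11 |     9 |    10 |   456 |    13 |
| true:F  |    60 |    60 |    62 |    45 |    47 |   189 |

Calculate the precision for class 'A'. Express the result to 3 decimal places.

0.822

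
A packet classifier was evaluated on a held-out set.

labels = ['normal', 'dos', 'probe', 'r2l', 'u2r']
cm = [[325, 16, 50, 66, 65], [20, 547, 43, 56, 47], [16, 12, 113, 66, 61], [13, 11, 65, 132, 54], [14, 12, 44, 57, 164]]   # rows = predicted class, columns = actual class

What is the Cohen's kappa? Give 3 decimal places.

0.513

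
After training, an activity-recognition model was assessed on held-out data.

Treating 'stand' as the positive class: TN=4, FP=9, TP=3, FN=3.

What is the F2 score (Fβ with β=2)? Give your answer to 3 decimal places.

Fβ = (1+β²)·TP / ((1+β²)·TP + β²·FN + FP), with β²=4
= 5·3 / (5·3 + 4·3 + 9) = 0.417

0.417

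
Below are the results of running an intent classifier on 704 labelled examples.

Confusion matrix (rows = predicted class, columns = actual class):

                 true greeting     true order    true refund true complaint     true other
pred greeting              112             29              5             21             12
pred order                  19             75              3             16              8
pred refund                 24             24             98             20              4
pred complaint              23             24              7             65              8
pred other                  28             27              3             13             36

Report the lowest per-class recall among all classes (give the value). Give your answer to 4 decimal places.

0.4190

Per-class recall (TP/(TP+FN)):
  greeting: TP=112, FN=19+24+23+28=94 → 112/206 = 0.54369
  order: TP=75, FN=29+24+24+27=104 → 75/179 = 0.41899
  refund: TP=98, FN=5+3+7+3=18 → 98/116 = 0.84483
  complaint: TP=65, FN=21+16+20+13=70 → 65/135 = 0.48148
  other: TP=36, FN=12+8+4+8=32 → 36/68 = 0.52941
Lowest is class 'order' with recall = 0.4190.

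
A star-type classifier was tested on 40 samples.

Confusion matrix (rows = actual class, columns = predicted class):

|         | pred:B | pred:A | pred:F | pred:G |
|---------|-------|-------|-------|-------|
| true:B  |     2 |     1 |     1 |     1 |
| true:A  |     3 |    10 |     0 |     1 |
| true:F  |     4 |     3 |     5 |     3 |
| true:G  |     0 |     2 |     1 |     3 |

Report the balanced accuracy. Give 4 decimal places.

0.4869

Balanced accuracy = mean of per-class recall.
  B: recall = 2/5 = 0.40000
  A: recall = 10/14 = 0.71429
  F: recall = 5/15 = 0.33333
  G: recall = 3/6 = 0.50000
Mean = (0.40000 + 0.71429 + 0.33333 + 0.50000) / 4 = 0.4869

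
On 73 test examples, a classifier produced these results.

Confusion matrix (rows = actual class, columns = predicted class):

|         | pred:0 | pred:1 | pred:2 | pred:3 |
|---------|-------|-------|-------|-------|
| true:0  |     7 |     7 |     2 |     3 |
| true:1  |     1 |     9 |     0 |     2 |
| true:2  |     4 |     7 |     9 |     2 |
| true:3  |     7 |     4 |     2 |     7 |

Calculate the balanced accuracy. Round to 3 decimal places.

0.469

Balanced accuracy = mean of per-class recall.
  0: recall = 7/19 = 0.3684
  1: recall = 9/12 = 0.7500
  2: recall = 9/22 = 0.4091
  3: recall = 7/20 = 0.3500
Mean = (0.3684 + 0.7500 + 0.4091 + 0.3500) / 4 = 0.469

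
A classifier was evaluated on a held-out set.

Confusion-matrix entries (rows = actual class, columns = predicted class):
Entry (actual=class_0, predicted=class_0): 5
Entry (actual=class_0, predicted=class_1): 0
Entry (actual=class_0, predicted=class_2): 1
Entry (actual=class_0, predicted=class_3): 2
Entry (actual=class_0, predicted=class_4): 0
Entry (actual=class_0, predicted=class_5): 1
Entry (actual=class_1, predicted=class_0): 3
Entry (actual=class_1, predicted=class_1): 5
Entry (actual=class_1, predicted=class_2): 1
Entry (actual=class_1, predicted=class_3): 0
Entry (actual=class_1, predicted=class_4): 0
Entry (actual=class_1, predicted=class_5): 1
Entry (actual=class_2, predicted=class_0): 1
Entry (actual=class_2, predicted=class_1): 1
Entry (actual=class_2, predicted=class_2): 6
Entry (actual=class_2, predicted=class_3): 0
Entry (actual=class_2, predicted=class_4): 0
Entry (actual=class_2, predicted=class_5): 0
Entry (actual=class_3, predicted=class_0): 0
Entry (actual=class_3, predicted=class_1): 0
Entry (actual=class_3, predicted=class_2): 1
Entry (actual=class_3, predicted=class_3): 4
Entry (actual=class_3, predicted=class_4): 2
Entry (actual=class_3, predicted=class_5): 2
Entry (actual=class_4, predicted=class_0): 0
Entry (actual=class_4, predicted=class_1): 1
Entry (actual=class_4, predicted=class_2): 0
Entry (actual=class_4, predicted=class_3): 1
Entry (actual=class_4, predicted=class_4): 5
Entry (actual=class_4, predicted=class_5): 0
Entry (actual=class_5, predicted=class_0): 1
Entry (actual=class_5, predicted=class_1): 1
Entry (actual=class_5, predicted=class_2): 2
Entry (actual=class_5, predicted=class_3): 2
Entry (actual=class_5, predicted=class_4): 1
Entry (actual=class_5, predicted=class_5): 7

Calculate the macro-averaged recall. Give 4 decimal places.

Per-class recall (TP/(TP+FN)):
  class_0: TP=5, FN=0+1+2+0+1=4 → 5/9 = 0.55556
  class_1: TP=5, FN=3+1+0+0+1=5 → 5/10 = 0.50000
  class_2: TP=6, FN=1+1+0+0+0=2 → 6/8 = 0.75000
  class_3: TP=4, FN=0+0+1+2+2=5 → 4/9 = 0.44444
  class_4: TP=5, FN=0+1+0+1+0=2 → 5/7 = 0.71429
  class_5: TP=7, FN=1+1+2+2+1=7 → 7/14 = 0.50000
Macro-recall = mean = (0.55556 + 0.50000 + 0.75000 + 0.44444 + 0.71429 + 0.50000) / 6 = 0.5774

0.5774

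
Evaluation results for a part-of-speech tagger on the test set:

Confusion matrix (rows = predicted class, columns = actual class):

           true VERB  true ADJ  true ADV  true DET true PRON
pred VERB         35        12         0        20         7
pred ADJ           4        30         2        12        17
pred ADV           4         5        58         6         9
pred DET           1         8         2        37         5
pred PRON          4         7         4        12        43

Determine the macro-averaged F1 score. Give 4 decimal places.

0.5856

Per-class F1 score (2·TP/(2·TP+FP+FN)):
  VERB: TP=35, FP=12+0+20+7=39, FN=4+4+1+4=13 → 70/122 = 0.57377
  ADJ: TP=30, FP=4+2+12+17=35, FN=12+5+8+7=32 → 60/127 = 0.47244
  ADV: TP=58, FP=4+5+6+9=24, FN=0+2+2+4=8 → 116/148 = 0.78378
  DET: TP=37, FP=1+8+2+5=16, FN=20+12+6+12=50 → 74/140 = 0.52857
  PRON: TP=43, FP=4+7+4+12=27, FN=7+17+9+5=38 → 86/151 = 0.56954
Macro-F1 score = mean = (0.57377 + 0.47244 + 0.78378 + 0.52857 + 0.56954) / 5 = 0.5856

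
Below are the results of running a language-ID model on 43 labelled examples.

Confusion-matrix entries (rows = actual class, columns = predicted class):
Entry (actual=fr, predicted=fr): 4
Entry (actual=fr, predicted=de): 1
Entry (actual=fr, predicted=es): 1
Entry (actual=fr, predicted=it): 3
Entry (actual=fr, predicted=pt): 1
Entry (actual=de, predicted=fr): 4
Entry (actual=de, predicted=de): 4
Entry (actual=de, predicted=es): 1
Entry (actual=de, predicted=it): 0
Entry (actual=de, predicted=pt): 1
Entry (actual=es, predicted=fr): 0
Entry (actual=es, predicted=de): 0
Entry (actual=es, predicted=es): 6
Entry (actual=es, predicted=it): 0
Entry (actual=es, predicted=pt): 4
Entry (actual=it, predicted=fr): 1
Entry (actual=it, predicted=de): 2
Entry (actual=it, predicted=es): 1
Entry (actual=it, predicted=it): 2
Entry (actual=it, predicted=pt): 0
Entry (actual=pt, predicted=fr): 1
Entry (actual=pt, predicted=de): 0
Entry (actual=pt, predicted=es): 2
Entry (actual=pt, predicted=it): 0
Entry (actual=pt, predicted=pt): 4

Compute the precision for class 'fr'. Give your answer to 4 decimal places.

0.4000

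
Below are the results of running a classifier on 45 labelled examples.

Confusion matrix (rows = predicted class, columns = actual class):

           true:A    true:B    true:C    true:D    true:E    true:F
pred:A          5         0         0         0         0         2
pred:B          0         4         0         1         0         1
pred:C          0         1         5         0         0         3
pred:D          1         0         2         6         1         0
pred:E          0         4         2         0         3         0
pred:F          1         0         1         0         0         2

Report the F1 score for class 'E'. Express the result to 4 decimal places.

F1 score = 2·TP/(2·TP+FP+FN).
E: TP=3, FP=0+4+2+0+0=6, FN=0+0+0+1+0=1 → 6/13 = 0.46154

0.4615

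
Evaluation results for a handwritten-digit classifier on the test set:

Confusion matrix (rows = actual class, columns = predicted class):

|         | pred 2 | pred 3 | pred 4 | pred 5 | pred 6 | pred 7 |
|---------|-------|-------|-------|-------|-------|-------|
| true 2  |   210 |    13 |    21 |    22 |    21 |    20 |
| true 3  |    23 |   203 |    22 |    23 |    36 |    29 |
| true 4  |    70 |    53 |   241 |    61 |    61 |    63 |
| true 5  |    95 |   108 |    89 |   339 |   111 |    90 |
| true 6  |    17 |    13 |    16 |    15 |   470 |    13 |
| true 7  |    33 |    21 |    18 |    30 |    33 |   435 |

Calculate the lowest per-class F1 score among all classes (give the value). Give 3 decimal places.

0.504

Per-class F1 score (2·TP/(2·TP+FP+FN)):
  2: TP=210, FP=23+70+95+17+33=238, FN=13+21+22+21+20=97 → 420/755 = 0.5563
  3: TP=203, FP=13+53+108+13+21=208, FN=23+22+23+36+29=133 → 406/747 = 0.5435
  4: TP=241, FP=21+22+89+16+18=166, FN=70+53+61+61+63=308 → 482/956 = 0.5042
  5: TP=339, FP=22+23+61+15+30=151, FN=95+108+89+111+90=493 → 678/1322 = 0.5129
  6: TP=470, FP=21+36+61+111+33=262, FN=17+13+16+15+13=74 → 940/1276 = 0.7367
  7: TP=435, FP=20+29+63+90+13=215, FN=33+21+18+30+33=135 → 870/1220 = 0.7131
Lowest is class '4' with F1 score = 0.504.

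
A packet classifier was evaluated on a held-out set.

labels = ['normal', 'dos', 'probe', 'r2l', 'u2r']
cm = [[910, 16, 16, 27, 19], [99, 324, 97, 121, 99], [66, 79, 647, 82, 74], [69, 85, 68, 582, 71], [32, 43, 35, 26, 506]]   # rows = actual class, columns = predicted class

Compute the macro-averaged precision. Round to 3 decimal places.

0.694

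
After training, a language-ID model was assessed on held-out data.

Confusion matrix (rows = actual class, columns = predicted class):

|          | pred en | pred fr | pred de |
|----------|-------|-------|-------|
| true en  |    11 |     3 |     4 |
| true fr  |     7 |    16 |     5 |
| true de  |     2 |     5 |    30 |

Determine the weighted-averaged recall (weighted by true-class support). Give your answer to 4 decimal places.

Per-class recall (TP/(TP+FN)):
  en: TP=11, FN=3+4=7 → 11/18 = 0.61111
  fr: TP=16, FN=7+5=12 → 16/28 = 0.57143
  de: TP=30, FN=2+5=7 → 30/37 = 0.81081
Weighted-recall = Σ (supportᵢ/N)·recallᵢ with N=83: (18/83)·0.61111 + (28/83)·0.57143 + (37/83)·0.81081 = 0.6867

0.6867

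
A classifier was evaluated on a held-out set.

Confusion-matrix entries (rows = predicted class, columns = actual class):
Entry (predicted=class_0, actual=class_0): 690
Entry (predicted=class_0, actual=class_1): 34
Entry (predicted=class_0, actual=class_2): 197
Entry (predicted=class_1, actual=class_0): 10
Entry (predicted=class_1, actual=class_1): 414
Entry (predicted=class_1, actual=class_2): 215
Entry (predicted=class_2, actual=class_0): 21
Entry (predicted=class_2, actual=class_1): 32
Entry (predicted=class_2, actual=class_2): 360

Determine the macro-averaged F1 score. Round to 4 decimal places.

0.7293

Per-class F1 score (2·TP/(2·TP+FP+FN)):
  class_0: TP=690, FP=34+197=231, FN=10+21=31 → 1380/1642 = 0.84044
  class_1: TP=414, FP=10+215=225, FN=34+32=66 → 828/1119 = 0.73995
  class_2: TP=360, FP=21+32=53, FN=197+215=412 → 720/1185 = 0.60759
Macro-F1 score = mean = (0.84044 + 0.73995 + 0.60759) / 3 = 0.7293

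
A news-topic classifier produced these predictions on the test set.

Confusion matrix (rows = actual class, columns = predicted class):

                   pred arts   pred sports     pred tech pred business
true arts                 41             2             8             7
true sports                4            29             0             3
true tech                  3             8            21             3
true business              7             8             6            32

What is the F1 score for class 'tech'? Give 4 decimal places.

0.6000

F1 score = 2·TP/(2·TP+FP+FN).
tech: TP=21, FP=8+0+6=14, FN=3+8+3=14 → 42/70 = 0.60000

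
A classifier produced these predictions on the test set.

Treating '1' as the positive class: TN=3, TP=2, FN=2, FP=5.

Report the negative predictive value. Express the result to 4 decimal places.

0.6000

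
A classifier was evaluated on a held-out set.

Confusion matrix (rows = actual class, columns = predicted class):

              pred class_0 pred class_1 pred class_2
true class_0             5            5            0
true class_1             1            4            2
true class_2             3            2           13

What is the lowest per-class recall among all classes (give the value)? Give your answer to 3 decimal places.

0.500

Per-class recall (TP/(TP+FN)):
  class_0: TP=5, FN=5+0=5 → 5/10 = 0.5000
  class_1: TP=4, FN=1+2=3 → 4/7 = 0.5714
  class_2: TP=13, FN=3+2=5 → 13/18 = 0.7222
Lowest is class 'class_0' with recall = 0.500.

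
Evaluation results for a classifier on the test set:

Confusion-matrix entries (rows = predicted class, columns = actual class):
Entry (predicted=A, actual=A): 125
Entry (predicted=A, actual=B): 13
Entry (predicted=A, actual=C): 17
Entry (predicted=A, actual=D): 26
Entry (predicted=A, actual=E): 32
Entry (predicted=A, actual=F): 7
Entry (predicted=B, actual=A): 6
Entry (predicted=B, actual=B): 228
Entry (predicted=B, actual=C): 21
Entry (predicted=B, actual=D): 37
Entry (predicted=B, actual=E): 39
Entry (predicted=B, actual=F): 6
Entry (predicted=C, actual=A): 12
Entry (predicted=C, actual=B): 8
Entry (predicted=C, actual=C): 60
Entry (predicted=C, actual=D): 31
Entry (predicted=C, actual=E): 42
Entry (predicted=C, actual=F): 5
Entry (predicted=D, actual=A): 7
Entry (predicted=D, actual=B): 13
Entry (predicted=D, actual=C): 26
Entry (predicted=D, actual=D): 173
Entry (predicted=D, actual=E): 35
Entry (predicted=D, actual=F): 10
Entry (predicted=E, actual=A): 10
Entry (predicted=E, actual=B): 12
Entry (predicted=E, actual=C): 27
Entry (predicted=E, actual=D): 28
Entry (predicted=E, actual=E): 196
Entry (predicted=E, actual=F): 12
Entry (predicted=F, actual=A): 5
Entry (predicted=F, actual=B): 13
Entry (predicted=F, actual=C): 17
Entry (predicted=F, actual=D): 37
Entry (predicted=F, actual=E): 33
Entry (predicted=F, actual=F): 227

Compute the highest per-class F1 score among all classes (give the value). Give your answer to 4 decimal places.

Per-class F1 score (2·TP/(2·TP+FP+FN)):
  A: TP=125, FP=13+17+26+32+7=95, FN=6+12+7+10+5=40 → 250/385 = 0.64935
  B: TP=228, FP=6+21+37+39+6=109, FN=13+8+13+12+13=59 → 456/624 = 0.73077
  C: TP=60, FP=12+8+31+42+5=98, FN=17+21+26+27+17=108 → 120/326 = 0.36810
  D: TP=173, FP=7+13+26+35+10=91, FN=26+37+31+28+37=159 → 346/596 = 0.58054
  E: TP=196, FP=10+12+27+28+12=89, FN=32+39+42+35+33=181 → 392/662 = 0.59215
  F: TP=227, FP=5+13+17+37+33=105, FN=7+6+5+10+12=40 → 454/599 = 0.75793
Highest is class 'F' with F1 score = 0.7579.

0.7579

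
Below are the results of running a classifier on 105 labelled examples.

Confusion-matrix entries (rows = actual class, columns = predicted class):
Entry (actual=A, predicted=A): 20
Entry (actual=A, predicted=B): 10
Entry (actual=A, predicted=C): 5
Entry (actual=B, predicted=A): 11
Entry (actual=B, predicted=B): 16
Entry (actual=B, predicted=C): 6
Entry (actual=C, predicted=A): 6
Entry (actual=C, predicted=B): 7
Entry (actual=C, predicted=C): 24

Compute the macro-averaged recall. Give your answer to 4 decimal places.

0.5683

Per-class recall (TP/(TP+FN)):
  A: TP=20, FN=10+5=15 → 20/35 = 0.57143
  B: TP=16, FN=11+6=17 → 16/33 = 0.48485
  C: TP=24, FN=6+7=13 → 24/37 = 0.64865
Macro-recall = mean = (0.57143 + 0.48485 + 0.64865) / 3 = 0.5683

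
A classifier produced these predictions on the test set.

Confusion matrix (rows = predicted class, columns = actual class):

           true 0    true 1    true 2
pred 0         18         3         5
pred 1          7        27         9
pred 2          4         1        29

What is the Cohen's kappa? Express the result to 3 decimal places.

0.577

Observed agreement pₒ = trace/N = 74/103 = 0.7184
Expected agreement pₑ = Σ (rowᵢ·colᵢ)/N² = (29·26 + 31·43 + 43·34)/103² = 0.3345
κ = (pₒ − pₑ)/(1 − pₑ) = (0.7184 − 0.3345)/(1 − 0.3345) = 0.577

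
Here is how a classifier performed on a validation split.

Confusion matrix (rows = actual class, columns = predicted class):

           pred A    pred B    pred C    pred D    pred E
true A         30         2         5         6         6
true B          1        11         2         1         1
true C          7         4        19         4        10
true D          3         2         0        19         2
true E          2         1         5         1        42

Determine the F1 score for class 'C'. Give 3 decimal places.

F1 score = 2·TP/(2·TP+FP+FN).
C: TP=19, FP=5+2+0+5=12, FN=7+4+4+10=25 → 38/75 = 0.5067

0.507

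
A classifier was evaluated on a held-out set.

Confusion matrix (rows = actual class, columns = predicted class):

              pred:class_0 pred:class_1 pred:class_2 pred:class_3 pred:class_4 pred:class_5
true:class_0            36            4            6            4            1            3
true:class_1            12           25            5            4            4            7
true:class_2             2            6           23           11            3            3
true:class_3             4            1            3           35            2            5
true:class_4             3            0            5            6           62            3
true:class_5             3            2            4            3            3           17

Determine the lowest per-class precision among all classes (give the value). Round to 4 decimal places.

Per-class precision (TP/(TP+FP)):
  class_0: TP=36, FP=12+2+4+3+3=24 → 36/60 = 0.60000
  class_1: TP=25, FP=4+6+1+0+2=13 → 25/38 = 0.65789
  class_2: TP=23, FP=6+5+3+5+4=23 → 23/46 = 0.50000
  class_3: TP=35, FP=4+4+11+6+3=28 → 35/63 = 0.55556
  class_4: TP=62, FP=1+4+3+2+3=13 → 62/75 = 0.82667
  class_5: TP=17, FP=3+7+3+5+3=21 → 17/38 = 0.44737
Lowest is class 'class_5' with precision = 0.4474.

0.4474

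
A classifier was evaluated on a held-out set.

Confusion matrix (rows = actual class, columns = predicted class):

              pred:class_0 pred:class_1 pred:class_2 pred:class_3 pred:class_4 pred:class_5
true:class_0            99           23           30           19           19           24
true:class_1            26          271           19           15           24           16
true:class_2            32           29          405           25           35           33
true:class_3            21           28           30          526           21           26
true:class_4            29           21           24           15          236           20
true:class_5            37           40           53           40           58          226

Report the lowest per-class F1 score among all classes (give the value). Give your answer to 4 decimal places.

Per-class F1 score (2·TP/(2·TP+FP+FN)):
  class_0: TP=99, FP=26+32+21+29+37=145, FN=23+30+19+19+24=115 → 198/458 = 0.43231
  class_1: TP=271, FP=23+29+28+21+40=141, FN=26+19+15+24+16=100 → 542/783 = 0.69221
  class_2: TP=405, FP=30+19+30+24+53=156, FN=32+29+25+35+33=154 → 810/1120 = 0.72321
  class_3: TP=526, FP=19+15+25+15+40=114, FN=21+28+30+21+26=126 → 1052/1292 = 0.81424
  class_4: TP=236, FP=19+24+35+21+58=157, FN=29+21+24+15+20=109 → 472/738 = 0.63957
  class_5: TP=226, FP=24+16+33+26+20=119, FN=37+40+53+40+58=228 → 452/799 = 0.56571
Lowest is class 'class_0' with F1 score = 0.4323.

0.4323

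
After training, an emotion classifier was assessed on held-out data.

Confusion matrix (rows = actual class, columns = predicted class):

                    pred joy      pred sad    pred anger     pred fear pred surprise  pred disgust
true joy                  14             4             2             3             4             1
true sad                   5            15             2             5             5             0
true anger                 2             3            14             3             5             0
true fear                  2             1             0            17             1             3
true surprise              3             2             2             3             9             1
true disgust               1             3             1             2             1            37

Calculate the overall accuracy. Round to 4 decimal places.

0.6023

Accuracy = trace / total = (14+15+14+17+9+37=106) / 176 = 106/176 = 0.6023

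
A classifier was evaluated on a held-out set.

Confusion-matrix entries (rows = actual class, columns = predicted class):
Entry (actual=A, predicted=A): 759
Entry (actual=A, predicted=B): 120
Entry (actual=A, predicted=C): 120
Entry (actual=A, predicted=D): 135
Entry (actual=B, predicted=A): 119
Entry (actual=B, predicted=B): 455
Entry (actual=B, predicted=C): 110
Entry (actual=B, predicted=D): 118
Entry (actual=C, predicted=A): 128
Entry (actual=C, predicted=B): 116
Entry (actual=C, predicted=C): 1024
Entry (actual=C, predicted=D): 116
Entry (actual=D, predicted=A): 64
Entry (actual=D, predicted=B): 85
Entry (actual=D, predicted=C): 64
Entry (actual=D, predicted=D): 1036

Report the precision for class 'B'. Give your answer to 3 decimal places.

Treat 'B' as positive and all other classes as negative.
precision = TP/(TP+FP).
B: TP=455, FP=120+116+85=321 → 455/776 = 0.5863

0.586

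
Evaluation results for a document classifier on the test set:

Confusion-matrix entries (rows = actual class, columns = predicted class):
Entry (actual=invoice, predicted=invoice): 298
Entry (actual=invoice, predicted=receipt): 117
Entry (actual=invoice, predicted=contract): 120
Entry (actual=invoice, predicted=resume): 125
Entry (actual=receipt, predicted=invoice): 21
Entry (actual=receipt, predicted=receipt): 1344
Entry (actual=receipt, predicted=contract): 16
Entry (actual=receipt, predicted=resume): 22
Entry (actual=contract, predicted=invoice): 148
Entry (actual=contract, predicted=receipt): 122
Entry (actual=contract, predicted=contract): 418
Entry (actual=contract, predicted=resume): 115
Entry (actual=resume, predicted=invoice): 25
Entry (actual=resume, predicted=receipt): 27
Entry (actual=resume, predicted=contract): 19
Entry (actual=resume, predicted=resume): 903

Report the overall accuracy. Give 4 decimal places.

Accuracy = trace / total = (298+1344+418+903=2963) / 3840 = 2963/3840 = 0.7716

0.7716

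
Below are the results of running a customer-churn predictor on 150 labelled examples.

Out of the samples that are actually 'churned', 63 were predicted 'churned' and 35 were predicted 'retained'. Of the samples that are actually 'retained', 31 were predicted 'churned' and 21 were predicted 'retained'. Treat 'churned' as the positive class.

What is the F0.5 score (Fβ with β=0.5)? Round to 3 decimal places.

Fβ = (1+β²)·TP / ((1+β²)·TP + β²·FN + FP), with β²=1/4
= 1.25·63 / (1.25·63 + 0.25·35 + 31) = 0.665

0.665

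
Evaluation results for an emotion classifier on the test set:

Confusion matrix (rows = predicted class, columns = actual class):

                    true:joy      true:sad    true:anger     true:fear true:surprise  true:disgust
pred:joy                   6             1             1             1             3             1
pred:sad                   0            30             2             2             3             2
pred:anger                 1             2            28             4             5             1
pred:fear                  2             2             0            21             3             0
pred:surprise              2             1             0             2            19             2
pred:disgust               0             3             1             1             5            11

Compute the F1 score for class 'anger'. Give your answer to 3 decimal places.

0.767

F1 score = 2·TP/(2·TP+FP+FN).
anger: TP=28, FP=1+2+4+5+1=13, FN=1+2+0+0+1=4 → 56/73 = 0.7671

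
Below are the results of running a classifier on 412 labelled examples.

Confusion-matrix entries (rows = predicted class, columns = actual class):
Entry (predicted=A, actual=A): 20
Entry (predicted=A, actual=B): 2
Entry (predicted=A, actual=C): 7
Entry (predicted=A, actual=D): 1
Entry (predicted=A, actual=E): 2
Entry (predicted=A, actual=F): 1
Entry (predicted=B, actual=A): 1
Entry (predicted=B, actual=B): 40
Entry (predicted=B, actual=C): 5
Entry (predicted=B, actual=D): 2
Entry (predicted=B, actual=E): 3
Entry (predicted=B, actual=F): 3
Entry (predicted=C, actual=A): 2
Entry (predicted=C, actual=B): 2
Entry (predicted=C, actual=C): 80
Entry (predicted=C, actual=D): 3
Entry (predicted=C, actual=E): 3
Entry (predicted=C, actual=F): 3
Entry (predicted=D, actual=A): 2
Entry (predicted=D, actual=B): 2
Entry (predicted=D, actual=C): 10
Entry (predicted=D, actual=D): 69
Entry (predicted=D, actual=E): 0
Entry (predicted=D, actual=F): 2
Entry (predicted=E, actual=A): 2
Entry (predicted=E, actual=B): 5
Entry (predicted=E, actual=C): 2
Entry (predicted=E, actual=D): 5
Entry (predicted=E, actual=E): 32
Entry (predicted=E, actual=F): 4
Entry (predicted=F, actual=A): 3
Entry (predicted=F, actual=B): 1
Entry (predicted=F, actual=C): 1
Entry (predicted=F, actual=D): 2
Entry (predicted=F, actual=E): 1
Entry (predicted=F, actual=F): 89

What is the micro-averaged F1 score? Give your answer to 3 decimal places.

0.801

Micro-averaging pools counts across classes: ΣTP=330, ΣFP=82, ΣFN=82.
Micro-F1 score = 2·TP/(2·TP+FP+FN) on pooled counts = 0.801 (equals overall accuracy in single-label multiclass).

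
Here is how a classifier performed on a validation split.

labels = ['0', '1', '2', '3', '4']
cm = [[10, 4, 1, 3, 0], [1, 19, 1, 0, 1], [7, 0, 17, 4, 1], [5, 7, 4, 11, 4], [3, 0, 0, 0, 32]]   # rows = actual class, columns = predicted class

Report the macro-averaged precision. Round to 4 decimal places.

Per-class precision (TP/(TP+FP)):
  0: TP=10, FP=1+7+5+3=16 → 10/26 = 0.38462
  1: TP=19, FP=4+0+7+0=11 → 19/30 = 0.63333
  2: TP=17, FP=1+1+4+0=6 → 17/23 = 0.73913
  3: TP=11, FP=3+0+4+0=7 → 11/18 = 0.61111
  4: TP=32, FP=0+1+1+4=6 → 32/38 = 0.84211
Macro-precision = mean = (0.38462 + 0.63333 + 0.73913 + 0.61111 + 0.84211) / 5 = 0.6421

0.6421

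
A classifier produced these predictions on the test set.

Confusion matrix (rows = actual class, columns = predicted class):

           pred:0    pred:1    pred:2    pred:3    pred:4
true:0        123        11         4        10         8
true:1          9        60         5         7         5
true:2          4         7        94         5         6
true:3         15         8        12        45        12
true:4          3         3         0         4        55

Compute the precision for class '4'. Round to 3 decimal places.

One-vs-rest for '4': TP = diagonal; FP = other classes predicted '4'; FN = '4' predicted as other.
precision = TP/(TP+FP).
4: TP=55, FP=8+5+6+12=31 → 55/86 = 0.6395

0.640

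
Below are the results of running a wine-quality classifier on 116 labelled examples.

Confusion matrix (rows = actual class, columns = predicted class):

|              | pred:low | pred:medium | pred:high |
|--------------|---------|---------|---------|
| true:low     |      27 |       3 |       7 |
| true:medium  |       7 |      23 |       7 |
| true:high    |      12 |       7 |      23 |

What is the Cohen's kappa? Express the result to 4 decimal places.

Observed agreement pₒ = trace/N = 73/116 = 0.62931
Expected agreement pₑ = Σ (rowᵢ·colᵢ)/N² = (37·46 + 37·33 + 42·37)/116² = 0.33271
κ = (pₒ − pₑ)/(1 − pₑ) = (0.62931 − 0.33271)/(1 − 0.33271) = 0.4445

0.4445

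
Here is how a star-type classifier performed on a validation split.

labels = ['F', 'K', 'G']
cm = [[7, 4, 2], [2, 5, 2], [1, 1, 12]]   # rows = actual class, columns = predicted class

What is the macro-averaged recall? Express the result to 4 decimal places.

Per-class recall (TP/(TP+FN)):
  F: TP=7, FN=4+2=6 → 7/13 = 0.53846
  K: TP=5, FN=2+2=4 → 5/9 = 0.55556
  G: TP=12, FN=1+1=2 → 12/14 = 0.85714
Macro-recall = mean = (0.53846 + 0.55556 + 0.85714) / 3 = 0.6504

0.6504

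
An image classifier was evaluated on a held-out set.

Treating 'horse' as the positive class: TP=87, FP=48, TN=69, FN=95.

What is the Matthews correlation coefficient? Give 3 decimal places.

MCC = (TP·TN − FP·FN) / √((TP+FP)(TP+FN)(TN+FP)(TN+FN))
Numerator = 87·69 − 48·95 = 1443
Denominator = √(135·182·117·164) = √471449160 = 21712.8800
MCC = 1443 / 21712.8800 = 0.066

0.066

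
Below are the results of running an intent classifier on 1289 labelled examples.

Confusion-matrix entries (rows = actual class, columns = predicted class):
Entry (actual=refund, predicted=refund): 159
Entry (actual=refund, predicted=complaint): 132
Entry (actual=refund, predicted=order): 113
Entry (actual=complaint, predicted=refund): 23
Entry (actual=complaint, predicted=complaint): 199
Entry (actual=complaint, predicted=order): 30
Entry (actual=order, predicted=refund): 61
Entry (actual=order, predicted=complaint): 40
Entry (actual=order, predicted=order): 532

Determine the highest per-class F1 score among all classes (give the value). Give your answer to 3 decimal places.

Per-class F1 score (2·TP/(2·TP+FP+FN)):
  refund: TP=159, FP=23+61=84, FN=132+113=245 → 318/647 = 0.4915
  complaint: TP=199, FP=132+40=172, FN=23+30=53 → 398/623 = 0.6388
  order: TP=532, FP=113+30=143, FN=61+40=101 → 1064/1308 = 0.8135
Highest is class 'order' with F1 score = 0.813.

0.813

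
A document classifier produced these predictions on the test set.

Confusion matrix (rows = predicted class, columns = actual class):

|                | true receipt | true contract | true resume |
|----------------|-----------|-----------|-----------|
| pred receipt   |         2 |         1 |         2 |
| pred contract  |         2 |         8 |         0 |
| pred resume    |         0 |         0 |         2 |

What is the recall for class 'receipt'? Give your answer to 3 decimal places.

Take TP from the diagonal, FP from the rest of the 'receipt' prediction marginal, FN from the rest of the 'receipt' actual marginal.
recall = TP/(TP+FN).
receipt: TP=2, FN=2+0=2 → 2/4 = 0.5000

0.500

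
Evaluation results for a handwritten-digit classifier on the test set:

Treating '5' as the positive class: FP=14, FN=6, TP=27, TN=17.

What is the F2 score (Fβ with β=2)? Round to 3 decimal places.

0.780

Fβ = (1+β²)·TP / ((1+β²)·TP + β²·FN + FP), with β²=4
= 5·27 / (5·27 + 4·6 + 14) = 0.780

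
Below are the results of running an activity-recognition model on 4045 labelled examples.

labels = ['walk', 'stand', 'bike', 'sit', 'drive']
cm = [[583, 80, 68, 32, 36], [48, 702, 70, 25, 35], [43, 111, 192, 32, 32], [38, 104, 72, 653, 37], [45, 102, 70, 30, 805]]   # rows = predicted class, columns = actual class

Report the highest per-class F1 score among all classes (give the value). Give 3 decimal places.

Per-class F1 score (2·TP/(2·TP+FP+FN)):
  walk: TP=583, FP=80+68+32+36=216, FN=48+43+38+45=174 → 1166/1556 = 0.7494
  stand: TP=702, FP=48+70+25+35=178, FN=80+111+104+102=397 → 1404/1979 = 0.7094
  bike: TP=192, FP=43+111+32+32=218, FN=68+70+72+70=280 → 384/882 = 0.4354
  sit: TP=653, FP=38+104+72+37=251, FN=32+25+32+30=119 → 1306/1676 = 0.7792
  drive: TP=805, FP=45+102+70+30=247, FN=36+35+32+37=140 → 1610/1997 = 0.8062
Highest is class 'drive' with F1 score = 0.806.

0.806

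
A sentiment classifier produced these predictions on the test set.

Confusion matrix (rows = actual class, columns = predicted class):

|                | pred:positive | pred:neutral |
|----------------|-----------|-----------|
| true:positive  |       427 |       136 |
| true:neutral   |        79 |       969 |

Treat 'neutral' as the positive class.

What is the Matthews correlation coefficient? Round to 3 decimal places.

MCC = (TP·TN − FP·FN) / √((TP+FP)(TP+FN)(TN+FP)(TN+FN))
Numerator = 969·427 − 136·79 = 403019
Denominator = √(1105·1048·563·506) = √329900119120 = 574369.3229
MCC = 403019 / 574369.3229 = 0.702

0.702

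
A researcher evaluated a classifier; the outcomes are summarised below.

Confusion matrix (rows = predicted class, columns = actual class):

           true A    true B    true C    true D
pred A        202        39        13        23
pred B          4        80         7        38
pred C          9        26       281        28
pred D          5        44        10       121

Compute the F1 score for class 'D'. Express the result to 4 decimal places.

One-vs-rest for 'D': TP = diagonal; FP = other classes predicted 'D'; FN = 'D' predicted as other.
F1 score = 2·TP/(2·TP+FP+FN).
D: TP=121, FP=5+44+10=59, FN=23+38+28=89 → 242/390 = 0.62051

0.6205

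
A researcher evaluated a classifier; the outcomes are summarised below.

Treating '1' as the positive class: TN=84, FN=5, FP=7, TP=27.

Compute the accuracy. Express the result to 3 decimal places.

Accuracy = (TP+TN)/N = (27+84)/123 = 0.902

0.902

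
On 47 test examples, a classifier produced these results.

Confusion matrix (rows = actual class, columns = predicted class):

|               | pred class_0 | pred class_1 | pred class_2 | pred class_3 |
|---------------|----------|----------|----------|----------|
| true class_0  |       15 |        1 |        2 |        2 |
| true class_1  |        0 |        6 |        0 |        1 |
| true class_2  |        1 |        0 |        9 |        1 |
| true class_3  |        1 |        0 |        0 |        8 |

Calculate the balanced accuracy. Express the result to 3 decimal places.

0.829

Balanced accuracy = mean of per-class recall.
  class_0: recall = 15/20 = 0.7500
  class_1: recall = 6/7 = 0.8571
  class_2: recall = 9/11 = 0.8182
  class_3: recall = 8/9 = 0.8889
Mean = (0.7500 + 0.8571 + 0.8182 + 0.8889) / 4 = 0.829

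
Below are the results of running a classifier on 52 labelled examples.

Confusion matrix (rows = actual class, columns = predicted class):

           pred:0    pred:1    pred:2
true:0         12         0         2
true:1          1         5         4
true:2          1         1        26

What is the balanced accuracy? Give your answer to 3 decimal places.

0.762

Balanced accuracy = mean of per-class recall.
  0: recall = 12/14 = 0.8571
  1: recall = 5/10 = 0.5000
  2: recall = 26/28 = 0.9286
Mean = (0.8571 + 0.5000 + 0.9286) / 3 = 0.762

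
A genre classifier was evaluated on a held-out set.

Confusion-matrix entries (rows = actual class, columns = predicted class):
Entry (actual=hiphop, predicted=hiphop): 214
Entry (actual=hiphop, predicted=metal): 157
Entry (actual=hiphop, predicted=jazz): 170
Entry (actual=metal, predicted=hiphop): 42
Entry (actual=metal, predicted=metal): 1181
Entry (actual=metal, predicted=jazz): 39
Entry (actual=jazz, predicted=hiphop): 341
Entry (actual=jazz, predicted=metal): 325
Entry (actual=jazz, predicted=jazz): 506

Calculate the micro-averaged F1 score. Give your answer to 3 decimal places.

Micro-averaging pools counts across classes: ΣTP=1901, ΣFP=1074, ΣFN=1074.
Micro-F1 score = 2·TP/(2·TP+FP+FN) on pooled counts = 0.639 (equals overall accuracy in single-label multiclass).

0.639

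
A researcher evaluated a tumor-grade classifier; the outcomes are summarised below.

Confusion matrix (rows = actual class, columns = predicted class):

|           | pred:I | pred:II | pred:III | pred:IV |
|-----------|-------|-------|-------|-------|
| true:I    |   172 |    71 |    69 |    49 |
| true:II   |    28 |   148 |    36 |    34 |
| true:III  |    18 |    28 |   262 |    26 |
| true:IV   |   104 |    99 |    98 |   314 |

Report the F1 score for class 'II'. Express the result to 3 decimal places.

F1 score = 2·TP/(2·TP+FP+FN).
II: TP=148, FP=71+28+99=198, FN=28+36+34=98 → 296/592 = 0.5000

0.500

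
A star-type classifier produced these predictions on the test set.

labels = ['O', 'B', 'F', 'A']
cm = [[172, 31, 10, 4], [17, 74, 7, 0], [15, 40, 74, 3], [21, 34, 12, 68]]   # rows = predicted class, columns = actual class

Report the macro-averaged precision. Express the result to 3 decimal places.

0.653

Per-class precision (TP/(TP+FP)):
  O: TP=172, FP=31+10+4=45 → 172/217 = 0.7926
  B: TP=74, FP=17+7+0=24 → 74/98 = 0.7551
  F: TP=74, FP=15+40+3=58 → 74/132 = 0.5606
  A: TP=68, FP=21+34+12=67 → 68/135 = 0.5037
Macro-precision = mean = (0.7926 + 0.7551 + 0.5606 + 0.5037) / 4 = 0.653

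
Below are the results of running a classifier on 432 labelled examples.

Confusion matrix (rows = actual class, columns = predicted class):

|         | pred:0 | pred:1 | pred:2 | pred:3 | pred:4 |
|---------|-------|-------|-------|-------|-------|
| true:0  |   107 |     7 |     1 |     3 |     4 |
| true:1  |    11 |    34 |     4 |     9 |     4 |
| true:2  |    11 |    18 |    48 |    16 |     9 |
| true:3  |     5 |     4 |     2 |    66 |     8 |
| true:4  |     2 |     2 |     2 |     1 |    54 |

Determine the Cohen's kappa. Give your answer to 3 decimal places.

0.639

Observed agreement pₒ = trace/N = 309/432 = 0.7153
Expected agreement pₑ = Σ (rowᵢ·colᵢ)/N² = (122·136 + 62·65 + 102·57 + 85·95 + 61·79)/432² = 0.2107
κ = (pₒ − pₑ)/(1 − pₑ) = (0.7153 − 0.2107)/(1 − 0.2107) = 0.639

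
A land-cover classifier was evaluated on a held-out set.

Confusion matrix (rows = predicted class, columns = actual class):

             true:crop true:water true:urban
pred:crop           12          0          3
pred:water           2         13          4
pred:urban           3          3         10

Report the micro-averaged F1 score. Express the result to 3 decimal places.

Micro-averaging pools counts across classes: ΣTP=35, ΣFP=15, ΣFN=15.
Micro-F1 score = 2·TP/(2·TP+FP+FN) on pooled counts = 0.700 (equals overall accuracy in single-label multiclass).

0.700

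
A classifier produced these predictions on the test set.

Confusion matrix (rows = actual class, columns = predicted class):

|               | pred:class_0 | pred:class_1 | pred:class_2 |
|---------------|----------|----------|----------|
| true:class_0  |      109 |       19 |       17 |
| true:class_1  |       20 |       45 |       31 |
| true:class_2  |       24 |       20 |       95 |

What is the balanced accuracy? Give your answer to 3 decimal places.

Balanced accuracy = mean of per-class recall.
  class_0: recall = 109/145 = 0.7517
  class_1: recall = 45/96 = 0.4688
  class_2: recall = 95/139 = 0.6835
Mean = (0.7517 + 0.4688 + 0.6835) / 3 = 0.635

0.635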